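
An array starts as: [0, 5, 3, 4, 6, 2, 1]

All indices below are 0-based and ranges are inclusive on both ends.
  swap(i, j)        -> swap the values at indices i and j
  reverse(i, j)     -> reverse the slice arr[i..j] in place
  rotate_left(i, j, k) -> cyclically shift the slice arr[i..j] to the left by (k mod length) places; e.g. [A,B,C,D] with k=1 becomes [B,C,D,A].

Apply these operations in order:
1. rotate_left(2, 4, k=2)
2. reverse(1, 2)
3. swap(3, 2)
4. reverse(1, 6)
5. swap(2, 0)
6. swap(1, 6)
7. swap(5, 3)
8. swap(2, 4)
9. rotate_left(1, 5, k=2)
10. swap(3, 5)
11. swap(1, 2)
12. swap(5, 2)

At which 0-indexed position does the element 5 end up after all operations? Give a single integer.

Answer: 3

Derivation:
After 1 (rotate_left(2, 4, k=2)): [0, 5, 6, 3, 4, 2, 1]
After 2 (reverse(1, 2)): [0, 6, 5, 3, 4, 2, 1]
After 3 (swap(3, 2)): [0, 6, 3, 5, 4, 2, 1]
After 4 (reverse(1, 6)): [0, 1, 2, 4, 5, 3, 6]
After 5 (swap(2, 0)): [2, 1, 0, 4, 5, 3, 6]
After 6 (swap(1, 6)): [2, 6, 0, 4, 5, 3, 1]
After 7 (swap(5, 3)): [2, 6, 0, 3, 5, 4, 1]
After 8 (swap(2, 4)): [2, 6, 5, 3, 0, 4, 1]
After 9 (rotate_left(1, 5, k=2)): [2, 3, 0, 4, 6, 5, 1]
After 10 (swap(3, 5)): [2, 3, 0, 5, 6, 4, 1]
After 11 (swap(1, 2)): [2, 0, 3, 5, 6, 4, 1]
After 12 (swap(5, 2)): [2, 0, 4, 5, 6, 3, 1]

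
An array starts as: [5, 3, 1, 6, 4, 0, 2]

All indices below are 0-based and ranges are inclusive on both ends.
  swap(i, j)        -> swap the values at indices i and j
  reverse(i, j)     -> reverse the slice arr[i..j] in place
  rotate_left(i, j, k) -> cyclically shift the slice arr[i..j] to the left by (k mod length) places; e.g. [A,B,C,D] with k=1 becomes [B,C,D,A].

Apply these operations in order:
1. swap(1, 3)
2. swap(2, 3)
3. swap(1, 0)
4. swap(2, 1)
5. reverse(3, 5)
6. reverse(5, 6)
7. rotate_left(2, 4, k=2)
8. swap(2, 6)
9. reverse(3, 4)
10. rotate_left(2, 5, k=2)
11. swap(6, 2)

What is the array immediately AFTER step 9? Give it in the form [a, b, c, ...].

After 1 (swap(1, 3)): [5, 6, 1, 3, 4, 0, 2]
After 2 (swap(2, 3)): [5, 6, 3, 1, 4, 0, 2]
After 3 (swap(1, 0)): [6, 5, 3, 1, 4, 0, 2]
After 4 (swap(2, 1)): [6, 3, 5, 1, 4, 0, 2]
After 5 (reverse(3, 5)): [6, 3, 5, 0, 4, 1, 2]
After 6 (reverse(5, 6)): [6, 3, 5, 0, 4, 2, 1]
After 7 (rotate_left(2, 4, k=2)): [6, 3, 4, 5, 0, 2, 1]
After 8 (swap(2, 6)): [6, 3, 1, 5, 0, 2, 4]
After 9 (reverse(3, 4)): [6, 3, 1, 0, 5, 2, 4]

Answer: [6, 3, 1, 0, 5, 2, 4]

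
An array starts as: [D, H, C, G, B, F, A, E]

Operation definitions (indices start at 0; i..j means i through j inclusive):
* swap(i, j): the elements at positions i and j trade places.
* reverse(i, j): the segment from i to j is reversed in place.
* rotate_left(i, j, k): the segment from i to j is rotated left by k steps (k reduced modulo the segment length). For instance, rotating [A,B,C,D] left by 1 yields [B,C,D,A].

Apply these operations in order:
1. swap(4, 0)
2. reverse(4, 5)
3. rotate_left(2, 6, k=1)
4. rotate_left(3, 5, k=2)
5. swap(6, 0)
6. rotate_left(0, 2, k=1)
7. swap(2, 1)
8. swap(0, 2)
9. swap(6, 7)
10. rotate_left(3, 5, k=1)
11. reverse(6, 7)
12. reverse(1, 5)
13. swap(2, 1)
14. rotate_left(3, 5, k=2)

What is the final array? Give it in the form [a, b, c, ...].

Answer: [G, D, A, C, F, H, B, E]

Derivation:
After 1 (swap(4, 0)): [B, H, C, G, D, F, A, E]
After 2 (reverse(4, 5)): [B, H, C, G, F, D, A, E]
After 3 (rotate_left(2, 6, k=1)): [B, H, G, F, D, A, C, E]
After 4 (rotate_left(3, 5, k=2)): [B, H, G, A, F, D, C, E]
After 5 (swap(6, 0)): [C, H, G, A, F, D, B, E]
After 6 (rotate_left(0, 2, k=1)): [H, G, C, A, F, D, B, E]
After 7 (swap(2, 1)): [H, C, G, A, F, D, B, E]
After 8 (swap(0, 2)): [G, C, H, A, F, D, B, E]
After 9 (swap(6, 7)): [G, C, H, A, F, D, E, B]
After 10 (rotate_left(3, 5, k=1)): [G, C, H, F, D, A, E, B]
After 11 (reverse(6, 7)): [G, C, H, F, D, A, B, E]
After 12 (reverse(1, 5)): [G, A, D, F, H, C, B, E]
After 13 (swap(2, 1)): [G, D, A, F, H, C, B, E]
After 14 (rotate_left(3, 5, k=2)): [G, D, A, C, F, H, B, E]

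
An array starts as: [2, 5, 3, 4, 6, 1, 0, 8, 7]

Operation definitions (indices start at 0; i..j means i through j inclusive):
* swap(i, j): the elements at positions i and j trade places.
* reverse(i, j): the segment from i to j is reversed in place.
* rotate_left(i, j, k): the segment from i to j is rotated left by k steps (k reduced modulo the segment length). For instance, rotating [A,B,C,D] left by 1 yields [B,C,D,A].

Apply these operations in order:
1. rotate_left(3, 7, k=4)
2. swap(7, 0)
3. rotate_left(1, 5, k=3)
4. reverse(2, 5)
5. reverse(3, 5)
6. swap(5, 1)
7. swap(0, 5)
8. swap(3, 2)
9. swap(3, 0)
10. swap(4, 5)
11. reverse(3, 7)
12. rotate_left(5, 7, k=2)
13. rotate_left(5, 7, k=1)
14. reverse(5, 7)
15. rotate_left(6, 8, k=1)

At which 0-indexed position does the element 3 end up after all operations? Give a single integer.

Answer: 1

Derivation:
After 1 (rotate_left(3, 7, k=4)): [2, 5, 3, 8, 4, 6, 1, 0, 7]
After 2 (swap(7, 0)): [0, 5, 3, 8, 4, 6, 1, 2, 7]
After 3 (rotate_left(1, 5, k=3)): [0, 4, 6, 5, 3, 8, 1, 2, 7]
After 4 (reverse(2, 5)): [0, 4, 8, 3, 5, 6, 1, 2, 7]
After 5 (reverse(3, 5)): [0, 4, 8, 6, 5, 3, 1, 2, 7]
After 6 (swap(5, 1)): [0, 3, 8, 6, 5, 4, 1, 2, 7]
After 7 (swap(0, 5)): [4, 3, 8, 6, 5, 0, 1, 2, 7]
After 8 (swap(3, 2)): [4, 3, 6, 8, 5, 0, 1, 2, 7]
After 9 (swap(3, 0)): [8, 3, 6, 4, 5, 0, 1, 2, 7]
After 10 (swap(4, 5)): [8, 3, 6, 4, 0, 5, 1, 2, 7]
After 11 (reverse(3, 7)): [8, 3, 6, 2, 1, 5, 0, 4, 7]
After 12 (rotate_left(5, 7, k=2)): [8, 3, 6, 2, 1, 4, 5, 0, 7]
After 13 (rotate_left(5, 7, k=1)): [8, 3, 6, 2, 1, 5, 0, 4, 7]
After 14 (reverse(5, 7)): [8, 3, 6, 2, 1, 4, 0, 5, 7]
After 15 (rotate_left(6, 8, k=1)): [8, 3, 6, 2, 1, 4, 5, 7, 0]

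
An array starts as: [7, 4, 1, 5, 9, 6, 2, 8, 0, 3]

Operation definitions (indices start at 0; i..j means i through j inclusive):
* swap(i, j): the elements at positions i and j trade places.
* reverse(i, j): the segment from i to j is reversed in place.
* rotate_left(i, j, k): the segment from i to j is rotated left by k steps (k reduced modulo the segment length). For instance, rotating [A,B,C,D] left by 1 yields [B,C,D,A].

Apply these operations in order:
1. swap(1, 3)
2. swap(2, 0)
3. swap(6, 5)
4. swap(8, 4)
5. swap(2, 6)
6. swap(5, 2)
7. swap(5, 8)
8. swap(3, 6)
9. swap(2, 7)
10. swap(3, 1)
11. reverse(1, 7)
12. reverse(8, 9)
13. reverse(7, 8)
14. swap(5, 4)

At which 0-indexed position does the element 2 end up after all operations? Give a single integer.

Answer: 1

Derivation:
After 1 (swap(1, 3)): [7, 5, 1, 4, 9, 6, 2, 8, 0, 3]
After 2 (swap(2, 0)): [1, 5, 7, 4, 9, 6, 2, 8, 0, 3]
After 3 (swap(6, 5)): [1, 5, 7, 4, 9, 2, 6, 8, 0, 3]
After 4 (swap(8, 4)): [1, 5, 7, 4, 0, 2, 6, 8, 9, 3]
After 5 (swap(2, 6)): [1, 5, 6, 4, 0, 2, 7, 8, 9, 3]
After 6 (swap(5, 2)): [1, 5, 2, 4, 0, 6, 7, 8, 9, 3]
After 7 (swap(5, 8)): [1, 5, 2, 4, 0, 9, 7, 8, 6, 3]
After 8 (swap(3, 6)): [1, 5, 2, 7, 0, 9, 4, 8, 6, 3]
After 9 (swap(2, 7)): [1, 5, 8, 7, 0, 9, 4, 2, 6, 3]
After 10 (swap(3, 1)): [1, 7, 8, 5, 0, 9, 4, 2, 6, 3]
After 11 (reverse(1, 7)): [1, 2, 4, 9, 0, 5, 8, 7, 6, 3]
After 12 (reverse(8, 9)): [1, 2, 4, 9, 0, 5, 8, 7, 3, 6]
After 13 (reverse(7, 8)): [1, 2, 4, 9, 0, 5, 8, 3, 7, 6]
After 14 (swap(5, 4)): [1, 2, 4, 9, 5, 0, 8, 3, 7, 6]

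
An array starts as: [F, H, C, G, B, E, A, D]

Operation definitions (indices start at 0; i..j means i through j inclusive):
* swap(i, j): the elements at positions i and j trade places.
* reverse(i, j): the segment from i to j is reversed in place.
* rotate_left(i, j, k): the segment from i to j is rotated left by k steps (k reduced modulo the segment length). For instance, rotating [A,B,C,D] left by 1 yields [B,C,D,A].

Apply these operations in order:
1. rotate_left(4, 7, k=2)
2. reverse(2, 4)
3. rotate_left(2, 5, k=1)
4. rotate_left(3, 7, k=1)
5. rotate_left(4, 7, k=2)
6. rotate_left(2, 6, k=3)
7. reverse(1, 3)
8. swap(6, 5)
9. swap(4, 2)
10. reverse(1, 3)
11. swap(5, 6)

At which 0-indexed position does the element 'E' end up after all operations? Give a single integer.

After 1 (rotate_left(4, 7, k=2)): [F, H, C, G, A, D, B, E]
After 2 (reverse(2, 4)): [F, H, A, G, C, D, B, E]
After 3 (rotate_left(2, 5, k=1)): [F, H, G, C, D, A, B, E]
After 4 (rotate_left(3, 7, k=1)): [F, H, G, D, A, B, E, C]
After 5 (rotate_left(4, 7, k=2)): [F, H, G, D, E, C, A, B]
After 6 (rotate_left(2, 6, k=3)): [F, H, C, A, G, D, E, B]
After 7 (reverse(1, 3)): [F, A, C, H, G, D, E, B]
After 8 (swap(6, 5)): [F, A, C, H, G, E, D, B]
After 9 (swap(4, 2)): [F, A, G, H, C, E, D, B]
After 10 (reverse(1, 3)): [F, H, G, A, C, E, D, B]
After 11 (swap(5, 6)): [F, H, G, A, C, D, E, B]

Answer: 6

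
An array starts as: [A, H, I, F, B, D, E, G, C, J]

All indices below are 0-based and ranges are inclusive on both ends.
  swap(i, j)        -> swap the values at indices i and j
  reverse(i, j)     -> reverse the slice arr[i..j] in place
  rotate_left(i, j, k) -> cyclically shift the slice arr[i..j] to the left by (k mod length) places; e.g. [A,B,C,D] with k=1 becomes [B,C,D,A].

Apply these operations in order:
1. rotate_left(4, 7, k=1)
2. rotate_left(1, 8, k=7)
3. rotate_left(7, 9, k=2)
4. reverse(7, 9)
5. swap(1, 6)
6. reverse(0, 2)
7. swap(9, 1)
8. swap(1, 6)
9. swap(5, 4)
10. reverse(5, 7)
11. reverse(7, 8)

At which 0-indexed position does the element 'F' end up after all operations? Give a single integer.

Answer: 8

Derivation:
After 1 (rotate_left(4, 7, k=1)): [A, H, I, F, D, E, G, B, C, J]
After 2 (rotate_left(1, 8, k=7)): [A, C, H, I, F, D, E, G, B, J]
After 3 (rotate_left(7, 9, k=2)): [A, C, H, I, F, D, E, J, G, B]
After 4 (reverse(7, 9)): [A, C, H, I, F, D, E, B, G, J]
After 5 (swap(1, 6)): [A, E, H, I, F, D, C, B, G, J]
After 6 (reverse(0, 2)): [H, E, A, I, F, D, C, B, G, J]
After 7 (swap(9, 1)): [H, J, A, I, F, D, C, B, G, E]
After 8 (swap(1, 6)): [H, C, A, I, F, D, J, B, G, E]
After 9 (swap(5, 4)): [H, C, A, I, D, F, J, B, G, E]
After 10 (reverse(5, 7)): [H, C, A, I, D, B, J, F, G, E]
After 11 (reverse(7, 8)): [H, C, A, I, D, B, J, G, F, E]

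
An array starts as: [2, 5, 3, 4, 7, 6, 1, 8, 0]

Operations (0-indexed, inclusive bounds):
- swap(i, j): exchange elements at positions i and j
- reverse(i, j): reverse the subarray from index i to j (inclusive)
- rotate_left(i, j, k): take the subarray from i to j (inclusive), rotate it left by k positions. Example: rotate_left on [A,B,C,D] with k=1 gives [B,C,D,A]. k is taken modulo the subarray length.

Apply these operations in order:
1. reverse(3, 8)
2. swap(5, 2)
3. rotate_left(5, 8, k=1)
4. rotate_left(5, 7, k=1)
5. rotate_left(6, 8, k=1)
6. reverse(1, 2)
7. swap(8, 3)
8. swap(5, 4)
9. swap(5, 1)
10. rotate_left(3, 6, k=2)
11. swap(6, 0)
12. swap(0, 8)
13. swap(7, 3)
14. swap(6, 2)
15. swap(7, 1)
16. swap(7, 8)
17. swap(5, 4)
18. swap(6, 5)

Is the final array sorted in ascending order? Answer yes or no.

After 1 (reverse(3, 8)): [2, 5, 3, 0, 8, 1, 6, 7, 4]
After 2 (swap(5, 2)): [2, 5, 1, 0, 8, 3, 6, 7, 4]
After 3 (rotate_left(5, 8, k=1)): [2, 5, 1, 0, 8, 6, 7, 4, 3]
After 4 (rotate_left(5, 7, k=1)): [2, 5, 1, 0, 8, 7, 4, 6, 3]
After 5 (rotate_left(6, 8, k=1)): [2, 5, 1, 0, 8, 7, 6, 3, 4]
After 6 (reverse(1, 2)): [2, 1, 5, 0, 8, 7, 6, 3, 4]
After 7 (swap(8, 3)): [2, 1, 5, 4, 8, 7, 6, 3, 0]
After 8 (swap(5, 4)): [2, 1, 5, 4, 7, 8, 6, 3, 0]
After 9 (swap(5, 1)): [2, 8, 5, 4, 7, 1, 6, 3, 0]
After 10 (rotate_left(3, 6, k=2)): [2, 8, 5, 1, 6, 4, 7, 3, 0]
After 11 (swap(6, 0)): [7, 8, 5, 1, 6, 4, 2, 3, 0]
After 12 (swap(0, 8)): [0, 8, 5, 1, 6, 4, 2, 3, 7]
After 13 (swap(7, 3)): [0, 8, 5, 3, 6, 4, 2, 1, 7]
After 14 (swap(6, 2)): [0, 8, 2, 3, 6, 4, 5, 1, 7]
After 15 (swap(7, 1)): [0, 1, 2, 3, 6, 4, 5, 8, 7]
After 16 (swap(7, 8)): [0, 1, 2, 3, 6, 4, 5, 7, 8]
After 17 (swap(5, 4)): [0, 1, 2, 3, 4, 6, 5, 7, 8]
After 18 (swap(6, 5)): [0, 1, 2, 3, 4, 5, 6, 7, 8]

Answer: yes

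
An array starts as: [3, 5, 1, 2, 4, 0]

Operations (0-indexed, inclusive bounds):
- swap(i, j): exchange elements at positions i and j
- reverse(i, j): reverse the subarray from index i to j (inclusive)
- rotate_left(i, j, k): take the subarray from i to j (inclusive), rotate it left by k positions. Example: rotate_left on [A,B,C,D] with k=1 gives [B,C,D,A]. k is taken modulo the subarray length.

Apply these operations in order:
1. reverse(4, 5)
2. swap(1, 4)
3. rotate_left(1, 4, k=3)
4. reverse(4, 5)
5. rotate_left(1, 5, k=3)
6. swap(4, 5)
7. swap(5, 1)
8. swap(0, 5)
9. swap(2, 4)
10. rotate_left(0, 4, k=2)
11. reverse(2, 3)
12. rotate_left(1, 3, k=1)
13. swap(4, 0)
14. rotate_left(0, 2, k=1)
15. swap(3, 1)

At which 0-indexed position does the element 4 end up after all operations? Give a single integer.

Answer: 0

Derivation:
After 1 (reverse(4, 5)): [3, 5, 1, 2, 0, 4]
After 2 (swap(1, 4)): [3, 0, 1, 2, 5, 4]
After 3 (rotate_left(1, 4, k=3)): [3, 5, 0, 1, 2, 4]
After 4 (reverse(4, 5)): [3, 5, 0, 1, 4, 2]
After 5 (rotate_left(1, 5, k=3)): [3, 4, 2, 5, 0, 1]
After 6 (swap(4, 5)): [3, 4, 2, 5, 1, 0]
After 7 (swap(5, 1)): [3, 0, 2, 5, 1, 4]
After 8 (swap(0, 5)): [4, 0, 2, 5, 1, 3]
After 9 (swap(2, 4)): [4, 0, 1, 5, 2, 3]
After 10 (rotate_left(0, 4, k=2)): [1, 5, 2, 4, 0, 3]
After 11 (reverse(2, 3)): [1, 5, 4, 2, 0, 3]
After 12 (rotate_left(1, 3, k=1)): [1, 4, 2, 5, 0, 3]
After 13 (swap(4, 0)): [0, 4, 2, 5, 1, 3]
After 14 (rotate_left(0, 2, k=1)): [4, 2, 0, 5, 1, 3]
After 15 (swap(3, 1)): [4, 5, 0, 2, 1, 3]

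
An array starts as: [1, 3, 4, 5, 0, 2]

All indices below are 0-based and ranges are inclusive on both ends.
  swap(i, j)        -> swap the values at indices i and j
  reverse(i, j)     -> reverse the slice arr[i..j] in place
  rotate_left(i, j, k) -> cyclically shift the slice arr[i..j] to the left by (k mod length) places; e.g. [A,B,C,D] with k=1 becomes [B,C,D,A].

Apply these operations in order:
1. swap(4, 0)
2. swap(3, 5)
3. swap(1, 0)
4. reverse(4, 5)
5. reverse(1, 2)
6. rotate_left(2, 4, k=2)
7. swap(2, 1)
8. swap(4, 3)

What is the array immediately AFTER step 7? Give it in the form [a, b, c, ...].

Answer: [3, 5, 4, 0, 2, 1]

Derivation:
After 1 (swap(4, 0)): [0, 3, 4, 5, 1, 2]
After 2 (swap(3, 5)): [0, 3, 4, 2, 1, 5]
After 3 (swap(1, 0)): [3, 0, 4, 2, 1, 5]
After 4 (reverse(4, 5)): [3, 0, 4, 2, 5, 1]
After 5 (reverse(1, 2)): [3, 4, 0, 2, 5, 1]
After 6 (rotate_left(2, 4, k=2)): [3, 4, 5, 0, 2, 1]
After 7 (swap(2, 1)): [3, 5, 4, 0, 2, 1]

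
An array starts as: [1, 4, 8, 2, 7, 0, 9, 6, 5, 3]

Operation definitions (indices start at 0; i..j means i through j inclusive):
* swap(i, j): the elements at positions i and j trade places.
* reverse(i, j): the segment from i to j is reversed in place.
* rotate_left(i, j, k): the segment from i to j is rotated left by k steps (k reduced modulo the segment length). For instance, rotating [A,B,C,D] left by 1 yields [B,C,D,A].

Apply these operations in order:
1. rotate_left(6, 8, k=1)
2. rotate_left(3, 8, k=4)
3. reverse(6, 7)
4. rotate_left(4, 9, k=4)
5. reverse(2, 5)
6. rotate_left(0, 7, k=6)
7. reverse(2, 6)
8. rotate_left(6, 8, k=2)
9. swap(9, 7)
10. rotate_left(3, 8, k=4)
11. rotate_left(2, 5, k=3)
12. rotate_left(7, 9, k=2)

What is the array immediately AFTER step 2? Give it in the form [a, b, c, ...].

After 1 (rotate_left(6, 8, k=1)): [1, 4, 8, 2, 7, 0, 6, 5, 9, 3]
After 2 (rotate_left(3, 8, k=4)): [1, 4, 8, 5, 9, 2, 7, 0, 6, 3]

Answer: [1, 4, 8, 5, 9, 2, 7, 0, 6, 3]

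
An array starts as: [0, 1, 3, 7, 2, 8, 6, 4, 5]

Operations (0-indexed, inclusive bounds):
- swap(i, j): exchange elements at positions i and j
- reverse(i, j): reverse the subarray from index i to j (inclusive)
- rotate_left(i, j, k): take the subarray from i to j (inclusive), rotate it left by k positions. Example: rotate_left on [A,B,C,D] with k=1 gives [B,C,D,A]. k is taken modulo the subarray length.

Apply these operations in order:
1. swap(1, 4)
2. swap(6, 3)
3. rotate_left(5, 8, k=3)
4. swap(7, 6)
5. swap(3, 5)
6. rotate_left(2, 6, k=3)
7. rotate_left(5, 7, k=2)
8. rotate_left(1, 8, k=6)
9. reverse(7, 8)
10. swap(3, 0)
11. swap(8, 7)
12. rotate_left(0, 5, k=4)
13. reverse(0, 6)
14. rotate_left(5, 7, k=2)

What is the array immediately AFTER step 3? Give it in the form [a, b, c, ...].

Answer: [0, 2, 3, 6, 1, 5, 8, 7, 4]

Derivation:
After 1 (swap(1, 4)): [0, 2, 3, 7, 1, 8, 6, 4, 5]
After 2 (swap(6, 3)): [0, 2, 3, 6, 1, 8, 7, 4, 5]
After 3 (rotate_left(5, 8, k=3)): [0, 2, 3, 6, 1, 5, 8, 7, 4]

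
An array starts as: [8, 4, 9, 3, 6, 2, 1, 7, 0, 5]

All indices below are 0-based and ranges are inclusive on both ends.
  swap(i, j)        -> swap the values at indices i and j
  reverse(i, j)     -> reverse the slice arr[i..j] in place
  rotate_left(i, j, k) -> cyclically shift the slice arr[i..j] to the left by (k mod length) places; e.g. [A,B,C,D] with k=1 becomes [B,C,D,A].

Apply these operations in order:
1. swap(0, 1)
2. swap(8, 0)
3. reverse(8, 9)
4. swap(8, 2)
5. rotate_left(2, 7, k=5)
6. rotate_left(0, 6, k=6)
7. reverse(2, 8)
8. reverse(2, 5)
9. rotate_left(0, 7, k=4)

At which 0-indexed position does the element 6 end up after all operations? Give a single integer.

After 1 (swap(0, 1)): [4, 8, 9, 3, 6, 2, 1, 7, 0, 5]
After 2 (swap(8, 0)): [0, 8, 9, 3, 6, 2, 1, 7, 4, 5]
After 3 (reverse(8, 9)): [0, 8, 9, 3, 6, 2, 1, 7, 5, 4]
After 4 (swap(8, 2)): [0, 8, 5, 3, 6, 2, 1, 7, 9, 4]
After 5 (rotate_left(2, 7, k=5)): [0, 8, 7, 5, 3, 6, 2, 1, 9, 4]
After 6 (rotate_left(0, 6, k=6)): [2, 0, 8, 7, 5, 3, 6, 1, 9, 4]
After 7 (reverse(2, 8)): [2, 0, 9, 1, 6, 3, 5, 7, 8, 4]
After 8 (reverse(2, 5)): [2, 0, 3, 6, 1, 9, 5, 7, 8, 4]
After 9 (rotate_left(0, 7, k=4)): [1, 9, 5, 7, 2, 0, 3, 6, 8, 4]

Answer: 7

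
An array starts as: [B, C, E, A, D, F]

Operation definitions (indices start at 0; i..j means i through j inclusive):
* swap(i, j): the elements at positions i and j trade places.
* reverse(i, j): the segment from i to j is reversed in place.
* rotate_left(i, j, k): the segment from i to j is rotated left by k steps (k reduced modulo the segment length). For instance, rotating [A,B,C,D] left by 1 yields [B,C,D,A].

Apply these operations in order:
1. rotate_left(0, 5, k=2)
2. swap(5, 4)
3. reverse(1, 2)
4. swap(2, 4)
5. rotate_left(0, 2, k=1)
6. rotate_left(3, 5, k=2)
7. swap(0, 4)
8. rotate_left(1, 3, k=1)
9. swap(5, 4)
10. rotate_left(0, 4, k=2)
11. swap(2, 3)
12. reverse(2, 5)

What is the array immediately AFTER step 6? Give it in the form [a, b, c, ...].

After 1 (rotate_left(0, 5, k=2)): [E, A, D, F, B, C]
After 2 (swap(5, 4)): [E, A, D, F, C, B]
After 3 (reverse(1, 2)): [E, D, A, F, C, B]
After 4 (swap(2, 4)): [E, D, C, F, A, B]
After 5 (rotate_left(0, 2, k=1)): [D, C, E, F, A, B]
After 6 (rotate_left(3, 5, k=2)): [D, C, E, B, F, A]

Answer: [D, C, E, B, F, A]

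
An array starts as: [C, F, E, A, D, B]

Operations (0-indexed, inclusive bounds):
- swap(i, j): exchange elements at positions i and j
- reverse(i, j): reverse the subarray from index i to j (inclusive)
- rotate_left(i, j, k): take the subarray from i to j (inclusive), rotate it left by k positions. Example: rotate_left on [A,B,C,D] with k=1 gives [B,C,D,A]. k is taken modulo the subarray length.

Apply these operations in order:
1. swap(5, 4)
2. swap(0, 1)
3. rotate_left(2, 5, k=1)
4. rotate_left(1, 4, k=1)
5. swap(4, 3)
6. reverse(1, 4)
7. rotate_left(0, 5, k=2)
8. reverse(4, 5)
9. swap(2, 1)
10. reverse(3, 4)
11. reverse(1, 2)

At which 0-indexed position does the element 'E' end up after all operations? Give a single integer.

After 1 (swap(5, 4)): [C, F, E, A, B, D]
After 2 (swap(0, 1)): [F, C, E, A, B, D]
After 3 (rotate_left(2, 5, k=1)): [F, C, A, B, D, E]
After 4 (rotate_left(1, 4, k=1)): [F, A, B, D, C, E]
After 5 (swap(4, 3)): [F, A, B, C, D, E]
After 6 (reverse(1, 4)): [F, D, C, B, A, E]
After 7 (rotate_left(0, 5, k=2)): [C, B, A, E, F, D]
After 8 (reverse(4, 5)): [C, B, A, E, D, F]
After 9 (swap(2, 1)): [C, A, B, E, D, F]
After 10 (reverse(3, 4)): [C, A, B, D, E, F]
After 11 (reverse(1, 2)): [C, B, A, D, E, F]

Answer: 4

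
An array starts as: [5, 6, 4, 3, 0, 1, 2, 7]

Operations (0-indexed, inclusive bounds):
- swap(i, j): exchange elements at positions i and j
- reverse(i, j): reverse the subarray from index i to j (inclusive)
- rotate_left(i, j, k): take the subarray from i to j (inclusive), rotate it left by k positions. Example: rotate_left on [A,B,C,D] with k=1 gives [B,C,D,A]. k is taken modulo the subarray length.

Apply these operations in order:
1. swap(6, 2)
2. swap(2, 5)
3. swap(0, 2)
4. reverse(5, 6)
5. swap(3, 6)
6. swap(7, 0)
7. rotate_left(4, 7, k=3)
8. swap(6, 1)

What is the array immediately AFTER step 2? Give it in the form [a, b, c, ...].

After 1 (swap(6, 2)): [5, 6, 2, 3, 0, 1, 4, 7]
After 2 (swap(2, 5)): [5, 6, 1, 3, 0, 2, 4, 7]

Answer: [5, 6, 1, 3, 0, 2, 4, 7]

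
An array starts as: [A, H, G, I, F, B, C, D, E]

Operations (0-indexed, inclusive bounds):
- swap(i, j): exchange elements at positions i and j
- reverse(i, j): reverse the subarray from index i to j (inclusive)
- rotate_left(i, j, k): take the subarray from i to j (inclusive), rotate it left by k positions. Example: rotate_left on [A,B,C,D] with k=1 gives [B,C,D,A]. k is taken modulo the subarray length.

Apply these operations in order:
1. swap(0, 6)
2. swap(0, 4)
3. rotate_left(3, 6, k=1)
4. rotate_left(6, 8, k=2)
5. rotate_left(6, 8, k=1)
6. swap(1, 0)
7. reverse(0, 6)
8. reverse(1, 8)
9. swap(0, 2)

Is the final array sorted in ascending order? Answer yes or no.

Answer: no

Derivation:
After 1 (swap(0, 6)): [C, H, G, I, F, B, A, D, E]
After 2 (swap(0, 4)): [F, H, G, I, C, B, A, D, E]
After 3 (rotate_left(3, 6, k=1)): [F, H, G, C, B, A, I, D, E]
After 4 (rotate_left(6, 8, k=2)): [F, H, G, C, B, A, E, I, D]
After 5 (rotate_left(6, 8, k=1)): [F, H, G, C, B, A, I, D, E]
After 6 (swap(1, 0)): [H, F, G, C, B, A, I, D, E]
After 7 (reverse(0, 6)): [I, A, B, C, G, F, H, D, E]
After 8 (reverse(1, 8)): [I, E, D, H, F, G, C, B, A]
After 9 (swap(0, 2)): [D, E, I, H, F, G, C, B, A]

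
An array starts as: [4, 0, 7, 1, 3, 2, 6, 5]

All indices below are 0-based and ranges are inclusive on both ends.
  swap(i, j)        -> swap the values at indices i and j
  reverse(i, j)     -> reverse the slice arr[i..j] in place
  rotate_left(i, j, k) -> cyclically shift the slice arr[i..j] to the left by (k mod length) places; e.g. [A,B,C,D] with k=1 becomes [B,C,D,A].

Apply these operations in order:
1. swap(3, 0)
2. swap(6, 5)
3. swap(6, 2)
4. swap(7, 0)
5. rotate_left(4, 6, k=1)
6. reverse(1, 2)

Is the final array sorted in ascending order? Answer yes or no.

Answer: no

Derivation:
After 1 (swap(3, 0)): [1, 0, 7, 4, 3, 2, 6, 5]
After 2 (swap(6, 5)): [1, 0, 7, 4, 3, 6, 2, 5]
After 3 (swap(6, 2)): [1, 0, 2, 4, 3, 6, 7, 5]
After 4 (swap(7, 0)): [5, 0, 2, 4, 3, 6, 7, 1]
After 5 (rotate_left(4, 6, k=1)): [5, 0, 2, 4, 6, 7, 3, 1]
After 6 (reverse(1, 2)): [5, 2, 0, 4, 6, 7, 3, 1]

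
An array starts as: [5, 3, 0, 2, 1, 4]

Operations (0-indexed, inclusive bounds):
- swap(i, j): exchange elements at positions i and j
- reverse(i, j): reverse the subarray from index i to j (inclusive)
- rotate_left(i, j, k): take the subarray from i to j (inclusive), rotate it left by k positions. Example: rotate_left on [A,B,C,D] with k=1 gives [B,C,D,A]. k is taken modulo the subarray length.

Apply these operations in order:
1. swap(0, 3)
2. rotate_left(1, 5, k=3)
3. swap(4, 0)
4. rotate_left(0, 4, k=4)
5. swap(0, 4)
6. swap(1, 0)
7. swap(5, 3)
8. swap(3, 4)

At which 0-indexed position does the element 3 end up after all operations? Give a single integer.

After 1 (swap(0, 3)): [2, 3, 0, 5, 1, 4]
After 2 (rotate_left(1, 5, k=3)): [2, 1, 4, 3, 0, 5]
After 3 (swap(4, 0)): [0, 1, 4, 3, 2, 5]
After 4 (rotate_left(0, 4, k=4)): [2, 0, 1, 4, 3, 5]
After 5 (swap(0, 4)): [3, 0, 1, 4, 2, 5]
After 6 (swap(1, 0)): [0, 3, 1, 4, 2, 5]
After 7 (swap(5, 3)): [0, 3, 1, 5, 2, 4]
After 8 (swap(3, 4)): [0, 3, 1, 2, 5, 4]

Answer: 1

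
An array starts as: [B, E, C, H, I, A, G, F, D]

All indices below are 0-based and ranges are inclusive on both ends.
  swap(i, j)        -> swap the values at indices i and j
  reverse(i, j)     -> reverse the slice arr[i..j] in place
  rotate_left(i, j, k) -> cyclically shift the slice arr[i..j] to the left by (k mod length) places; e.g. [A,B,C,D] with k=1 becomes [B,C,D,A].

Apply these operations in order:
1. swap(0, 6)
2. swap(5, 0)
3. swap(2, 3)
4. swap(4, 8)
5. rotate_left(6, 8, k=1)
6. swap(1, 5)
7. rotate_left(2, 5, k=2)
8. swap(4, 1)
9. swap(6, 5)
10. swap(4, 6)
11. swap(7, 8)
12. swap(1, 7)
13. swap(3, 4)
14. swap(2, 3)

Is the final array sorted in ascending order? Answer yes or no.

Answer: yes

Derivation:
After 1 (swap(0, 6)): [G, E, C, H, I, A, B, F, D]
After 2 (swap(5, 0)): [A, E, C, H, I, G, B, F, D]
After 3 (swap(2, 3)): [A, E, H, C, I, G, B, F, D]
After 4 (swap(4, 8)): [A, E, H, C, D, G, B, F, I]
After 5 (rotate_left(6, 8, k=1)): [A, E, H, C, D, G, F, I, B]
After 6 (swap(1, 5)): [A, G, H, C, D, E, F, I, B]
After 7 (rotate_left(2, 5, k=2)): [A, G, D, E, H, C, F, I, B]
After 8 (swap(4, 1)): [A, H, D, E, G, C, F, I, B]
After 9 (swap(6, 5)): [A, H, D, E, G, F, C, I, B]
After 10 (swap(4, 6)): [A, H, D, E, C, F, G, I, B]
After 11 (swap(7, 8)): [A, H, D, E, C, F, G, B, I]
After 12 (swap(1, 7)): [A, B, D, E, C, F, G, H, I]
After 13 (swap(3, 4)): [A, B, D, C, E, F, G, H, I]
After 14 (swap(2, 3)): [A, B, C, D, E, F, G, H, I]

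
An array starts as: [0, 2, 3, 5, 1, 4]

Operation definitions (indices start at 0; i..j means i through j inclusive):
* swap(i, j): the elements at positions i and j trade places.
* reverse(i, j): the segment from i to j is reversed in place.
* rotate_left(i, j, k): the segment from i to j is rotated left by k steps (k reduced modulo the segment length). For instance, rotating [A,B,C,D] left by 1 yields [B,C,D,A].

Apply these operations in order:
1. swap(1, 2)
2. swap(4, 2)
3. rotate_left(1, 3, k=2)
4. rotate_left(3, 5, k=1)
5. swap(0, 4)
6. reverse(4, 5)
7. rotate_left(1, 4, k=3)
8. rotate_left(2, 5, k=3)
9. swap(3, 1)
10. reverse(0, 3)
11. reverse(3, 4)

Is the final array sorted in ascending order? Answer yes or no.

After 1 (swap(1, 2)): [0, 3, 2, 5, 1, 4]
After 2 (swap(4, 2)): [0, 3, 1, 5, 2, 4]
After 3 (rotate_left(1, 3, k=2)): [0, 5, 3, 1, 2, 4]
After 4 (rotate_left(3, 5, k=1)): [0, 5, 3, 2, 4, 1]
After 5 (swap(0, 4)): [4, 5, 3, 2, 0, 1]
After 6 (reverse(4, 5)): [4, 5, 3, 2, 1, 0]
After 7 (rotate_left(1, 4, k=3)): [4, 1, 5, 3, 2, 0]
After 8 (rotate_left(2, 5, k=3)): [4, 1, 0, 5, 3, 2]
After 9 (swap(3, 1)): [4, 5, 0, 1, 3, 2]
After 10 (reverse(0, 3)): [1, 0, 5, 4, 3, 2]
After 11 (reverse(3, 4)): [1, 0, 5, 3, 4, 2]

Answer: no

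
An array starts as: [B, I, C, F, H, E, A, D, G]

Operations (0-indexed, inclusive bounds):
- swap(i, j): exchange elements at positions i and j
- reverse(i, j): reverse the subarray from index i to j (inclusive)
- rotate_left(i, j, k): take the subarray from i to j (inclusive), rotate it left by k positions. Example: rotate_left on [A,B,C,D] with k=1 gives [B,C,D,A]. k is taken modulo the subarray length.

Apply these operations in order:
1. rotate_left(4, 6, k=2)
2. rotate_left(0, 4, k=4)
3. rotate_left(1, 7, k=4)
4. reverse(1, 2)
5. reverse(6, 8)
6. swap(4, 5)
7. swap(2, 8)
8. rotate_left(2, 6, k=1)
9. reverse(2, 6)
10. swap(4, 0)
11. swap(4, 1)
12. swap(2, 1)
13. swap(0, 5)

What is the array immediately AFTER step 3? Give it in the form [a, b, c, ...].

After 1 (rotate_left(4, 6, k=2)): [B, I, C, F, A, H, E, D, G]
After 2 (rotate_left(0, 4, k=4)): [A, B, I, C, F, H, E, D, G]
After 3 (rotate_left(1, 7, k=4)): [A, H, E, D, B, I, C, F, G]

Answer: [A, H, E, D, B, I, C, F, G]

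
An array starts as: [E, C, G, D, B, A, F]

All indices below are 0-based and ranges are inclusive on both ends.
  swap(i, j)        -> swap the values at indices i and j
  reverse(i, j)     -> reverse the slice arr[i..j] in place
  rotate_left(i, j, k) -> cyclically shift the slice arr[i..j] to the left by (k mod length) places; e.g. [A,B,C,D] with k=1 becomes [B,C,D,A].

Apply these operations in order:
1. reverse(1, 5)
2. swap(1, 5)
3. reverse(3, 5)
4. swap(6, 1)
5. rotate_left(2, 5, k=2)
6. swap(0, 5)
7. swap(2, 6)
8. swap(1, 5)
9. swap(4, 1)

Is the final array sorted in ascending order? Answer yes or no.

Answer: yes

Derivation:
After 1 (reverse(1, 5)): [E, A, B, D, G, C, F]
After 2 (swap(1, 5)): [E, C, B, D, G, A, F]
After 3 (reverse(3, 5)): [E, C, B, A, G, D, F]
After 4 (swap(6, 1)): [E, F, B, A, G, D, C]
After 5 (rotate_left(2, 5, k=2)): [E, F, G, D, B, A, C]
After 6 (swap(0, 5)): [A, F, G, D, B, E, C]
After 7 (swap(2, 6)): [A, F, C, D, B, E, G]
After 8 (swap(1, 5)): [A, E, C, D, B, F, G]
After 9 (swap(4, 1)): [A, B, C, D, E, F, G]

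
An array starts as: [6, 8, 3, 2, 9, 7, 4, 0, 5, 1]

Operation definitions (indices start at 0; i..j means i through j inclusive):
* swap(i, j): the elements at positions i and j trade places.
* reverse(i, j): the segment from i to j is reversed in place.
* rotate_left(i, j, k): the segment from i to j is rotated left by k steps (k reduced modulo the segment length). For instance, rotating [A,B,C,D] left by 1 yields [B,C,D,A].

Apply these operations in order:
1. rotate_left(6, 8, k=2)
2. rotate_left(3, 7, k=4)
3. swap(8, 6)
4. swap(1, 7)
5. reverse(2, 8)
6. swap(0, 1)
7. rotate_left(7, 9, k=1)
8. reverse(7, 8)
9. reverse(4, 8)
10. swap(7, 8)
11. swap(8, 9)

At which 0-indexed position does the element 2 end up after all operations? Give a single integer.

After 1 (rotate_left(6, 8, k=2)): [6, 8, 3, 2, 9, 7, 5, 4, 0, 1]
After 2 (rotate_left(3, 7, k=4)): [6, 8, 3, 4, 2, 9, 7, 5, 0, 1]
After 3 (swap(8, 6)): [6, 8, 3, 4, 2, 9, 0, 5, 7, 1]
After 4 (swap(1, 7)): [6, 5, 3, 4, 2, 9, 0, 8, 7, 1]
After 5 (reverse(2, 8)): [6, 5, 7, 8, 0, 9, 2, 4, 3, 1]
After 6 (swap(0, 1)): [5, 6, 7, 8, 0, 9, 2, 4, 3, 1]
After 7 (rotate_left(7, 9, k=1)): [5, 6, 7, 8, 0, 9, 2, 3, 1, 4]
After 8 (reverse(7, 8)): [5, 6, 7, 8, 0, 9, 2, 1, 3, 4]
After 9 (reverse(4, 8)): [5, 6, 7, 8, 3, 1, 2, 9, 0, 4]
After 10 (swap(7, 8)): [5, 6, 7, 8, 3, 1, 2, 0, 9, 4]
After 11 (swap(8, 9)): [5, 6, 7, 8, 3, 1, 2, 0, 4, 9]

Answer: 6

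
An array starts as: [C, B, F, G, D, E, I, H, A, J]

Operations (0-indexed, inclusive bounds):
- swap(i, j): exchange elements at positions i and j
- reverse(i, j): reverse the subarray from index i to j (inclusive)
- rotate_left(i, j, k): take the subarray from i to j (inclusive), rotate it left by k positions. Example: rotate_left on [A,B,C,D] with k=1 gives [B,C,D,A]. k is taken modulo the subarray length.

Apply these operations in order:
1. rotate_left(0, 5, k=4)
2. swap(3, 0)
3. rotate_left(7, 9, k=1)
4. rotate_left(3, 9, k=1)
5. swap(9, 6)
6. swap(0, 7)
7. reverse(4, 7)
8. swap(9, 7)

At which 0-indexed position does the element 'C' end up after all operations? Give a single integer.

Answer: 2

Derivation:
After 1 (rotate_left(0, 5, k=4)): [D, E, C, B, F, G, I, H, A, J]
After 2 (swap(3, 0)): [B, E, C, D, F, G, I, H, A, J]
After 3 (rotate_left(7, 9, k=1)): [B, E, C, D, F, G, I, A, J, H]
After 4 (rotate_left(3, 9, k=1)): [B, E, C, F, G, I, A, J, H, D]
After 5 (swap(9, 6)): [B, E, C, F, G, I, D, J, H, A]
After 6 (swap(0, 7)): [J, E, C, F, G, I, D, B, H, A]
After 7 (reverse(4, 7)): [J, E, C, F, B, D, I, G, H, A]
After 8 (swap(9, 7)): [J, E, C, F, B, D, I, A, H, G]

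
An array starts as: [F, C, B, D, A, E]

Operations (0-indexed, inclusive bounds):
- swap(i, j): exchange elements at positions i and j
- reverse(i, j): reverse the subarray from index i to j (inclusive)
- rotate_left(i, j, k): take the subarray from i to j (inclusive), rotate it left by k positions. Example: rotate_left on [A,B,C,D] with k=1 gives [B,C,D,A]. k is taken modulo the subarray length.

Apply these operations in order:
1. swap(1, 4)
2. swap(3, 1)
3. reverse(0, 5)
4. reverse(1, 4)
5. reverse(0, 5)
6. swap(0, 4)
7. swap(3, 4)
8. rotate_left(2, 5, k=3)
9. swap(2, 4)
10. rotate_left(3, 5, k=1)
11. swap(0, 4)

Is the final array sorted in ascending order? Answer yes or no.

Answer: no

Derivation:
After 1 (swap(1, 4)): [F, A, B, D, C, E]
After 2 (swap(3, 1)): [F, D, B, A, C, E]
After 3 (reverse(0, 5)): [E, C, A, B, D, F]
After 4 (reverse(1, 4)): [E, D, B, A, C, F]
After 5 (reverse(0, 5)): [F, C, A, B, D, E]
After 6 (swap(0, 4)): [D, C, A, B, F, E]
After 7 (swap(3, 4)): [D, C, A, F, B, E]
After 8 (rotate_left(2, 5, k=3)): [D, C, E, A, F, B]
After 9 (swap(2, 4)): [D, C, F, A, E, B]
After 10 (rotate_left(3, 5, k=1)): [D, C, F, E, B, A]
After 11 (swap(0, 4)): [B, C, F, E, D, A]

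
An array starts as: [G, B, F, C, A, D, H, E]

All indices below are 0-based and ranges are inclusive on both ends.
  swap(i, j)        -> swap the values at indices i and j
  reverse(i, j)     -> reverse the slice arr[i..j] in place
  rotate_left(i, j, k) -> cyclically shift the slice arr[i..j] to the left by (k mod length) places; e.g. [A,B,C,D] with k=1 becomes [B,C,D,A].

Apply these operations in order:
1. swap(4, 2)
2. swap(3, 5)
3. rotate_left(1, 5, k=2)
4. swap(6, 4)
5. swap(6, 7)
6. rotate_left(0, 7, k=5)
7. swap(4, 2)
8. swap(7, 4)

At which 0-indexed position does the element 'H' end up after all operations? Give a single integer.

Answer: 4

Derivation:
After 1 (swap(4, 2)): [G, B, A, C, F, D, H, E]
After 2 (swap(3, 5)): [G, B, A, D, F, C, H, E]
After 3 (rotate_left(1, 5, k=2)): [G, D, F, C, B, A, H, E]
After 4 (swap(6, 4)): [G, D, F, C, H, A, B, E]
After 5 (swap(6, 7)): [G, D, F, C, H, A, E, B]
After 6 (rotate_left(0, 7, k=5)): [A, E, B, G, D, F, C, H]
After 7 (swap(4, 2)): [A, E, D, G, B, F, C, H]
After 8 (swap(7, 4)): [A, E, D, G, H, F, C, B]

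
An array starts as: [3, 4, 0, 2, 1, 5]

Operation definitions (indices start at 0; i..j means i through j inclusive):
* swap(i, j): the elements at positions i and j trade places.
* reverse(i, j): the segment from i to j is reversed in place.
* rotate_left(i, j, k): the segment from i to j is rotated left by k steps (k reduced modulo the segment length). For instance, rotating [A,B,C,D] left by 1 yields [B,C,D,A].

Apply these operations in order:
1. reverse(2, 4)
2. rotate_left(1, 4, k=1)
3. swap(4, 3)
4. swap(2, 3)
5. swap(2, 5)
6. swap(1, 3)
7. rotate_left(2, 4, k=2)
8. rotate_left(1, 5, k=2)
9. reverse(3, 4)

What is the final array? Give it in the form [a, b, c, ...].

Answer: [3, 5, 1, 2, 4, 0]

Derivation:
After 1 (reverse(2, 4)): [3, 4, 1, 2, 0, 5]
After 2 (rotate_left(1, 4, k=1)): [3, 1, 2, 0, 4, 5]
After 3 (swap(4, 3)): [3, 1, 2, 4, 0, 5]
After 4 (swap(2, 3)): [3, 1, 4, 2, 0, 5]
After 5 (swap(2, 5)): [3, 1, 5, 2, 0, 4]
After 6 (swap(1, 3)): [3, 2, 5, 1, 0, 4]
After 7 (rotate_left(2, 4, k=2)): [3, 2, 0, 5, 1, 4]
After 8 (rotate_left(1, 5, k=2)): [3, 5, 1, 4, 2, 0]
After 9 (reverse(3, 4)): [3, 5, 1, 2, 4, 0]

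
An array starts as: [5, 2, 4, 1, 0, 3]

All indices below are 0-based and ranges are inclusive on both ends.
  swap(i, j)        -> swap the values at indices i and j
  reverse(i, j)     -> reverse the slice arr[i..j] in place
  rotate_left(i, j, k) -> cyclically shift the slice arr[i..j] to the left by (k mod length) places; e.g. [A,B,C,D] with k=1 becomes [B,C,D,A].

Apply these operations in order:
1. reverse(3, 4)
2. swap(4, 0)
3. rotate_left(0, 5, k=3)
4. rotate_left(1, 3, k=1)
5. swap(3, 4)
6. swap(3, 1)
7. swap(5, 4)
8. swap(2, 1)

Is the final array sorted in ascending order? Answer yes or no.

After 1 (reverse(3, 4)): [5, 2, 4, 0, 1, 3]
After 2 (swap(4, 0)): [1, 2, 4, 0, 5, 3]
After 3 (rotate_left(0, 5, k=3)): [0, 5, 3, 1, 2, 4]
After 4 (rotate_left(1, 3, k=1)): [0, 3, 1, 5, 2, 4]
After 5 (swap(3, 4)): [0, 3, 1, 2, 5, 4]
After 6 (swap(3, 1)): [0, 2, 1, 3, 5, 4]
After 7 (swap(5, 4)): [0, 2, 1, 3, 4, 5]
After 8 (swap(2, 1)): [0, 1, 2, 3, 4, 5]

Answer: yes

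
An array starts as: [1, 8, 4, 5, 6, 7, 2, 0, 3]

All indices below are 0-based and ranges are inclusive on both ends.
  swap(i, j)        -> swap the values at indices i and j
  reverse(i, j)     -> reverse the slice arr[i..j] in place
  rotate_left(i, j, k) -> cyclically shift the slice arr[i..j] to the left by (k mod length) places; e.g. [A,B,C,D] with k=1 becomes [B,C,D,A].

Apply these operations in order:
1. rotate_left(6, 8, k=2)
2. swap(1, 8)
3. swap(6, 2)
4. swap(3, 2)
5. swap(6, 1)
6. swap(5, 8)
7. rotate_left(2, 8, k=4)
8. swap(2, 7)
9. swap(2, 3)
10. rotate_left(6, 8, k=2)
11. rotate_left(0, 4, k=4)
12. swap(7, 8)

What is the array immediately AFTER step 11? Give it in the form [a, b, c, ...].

After 1 (rotate_left(6, 8, k=2)): [1, 8, 4, 5, 6, 7, 3, 2, 0]
After 2 (swap(1, 8)): [1, 0, 4, 5, 6, 7, 3, 2, 8]
After 3 (swap(6, 2)): [1, 0, 3, 5, 6, 7, 4, 2, 8]
After 4 (swap(3, 2)): [1, 0, 5, 3, 6, 7, 4, 2, 8]
After 5 (swap(6, 1)): [1, 4, 5, 3, 6, 7, 0, 2, 8]
After 6 (swap(5, 8)): [1, 4, 5, 3, 6, 8, 0, 2, 7]
After 7 (rotate_left(2, 8, k=4)): [1, 4, 0, 2, 7, 5, 3, 6, 8]
After 8 (swap(2, 7)): [1, 4, 6, 2, 7, 5, 3, 0, 8]
After 9 (swap(2, 3)): [1, 4, 2, 6, 7, 5, 3, 0, 8]
After 10 (rotate_left(6, 8, k=2)): [1, 4, 2, 6, 7, 5, 8, 3, 0]
After 11 (rotate_left(0, 4, k=4)): [7, 1, 4, 2, 6, 5, 8, 3, 0]

Answer: [7, 1, 4, 2, 6, 5, 8, 3, 0]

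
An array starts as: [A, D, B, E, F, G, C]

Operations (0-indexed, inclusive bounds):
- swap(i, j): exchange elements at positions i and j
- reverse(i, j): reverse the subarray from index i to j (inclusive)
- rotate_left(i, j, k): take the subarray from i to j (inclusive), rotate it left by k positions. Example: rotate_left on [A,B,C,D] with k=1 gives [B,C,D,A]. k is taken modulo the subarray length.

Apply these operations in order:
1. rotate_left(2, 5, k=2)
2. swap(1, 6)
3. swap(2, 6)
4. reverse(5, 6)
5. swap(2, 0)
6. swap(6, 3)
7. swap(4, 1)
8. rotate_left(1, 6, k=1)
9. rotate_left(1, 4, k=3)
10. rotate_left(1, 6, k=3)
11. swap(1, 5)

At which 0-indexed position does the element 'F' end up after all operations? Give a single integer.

Answer: 4

Derivation:
After 1 (rotate_left(2, 5, k=2)): [A, D, F, G, B, E, C]
After 2 (swap(1, 6)): [A, C, F, G, B, E, D]
After 3 (swap(2, 6)): [A, C, D, G, B, E, F]
After 4 (reverse(5, 6)): [A, C, D, G, B, F, E]
After 5 (swap(2, 0)): [D, C, A, G, B, F, E]
After 6 (swap(6, 3)): [D, C, A, E, B, F, G]
After 7 (swap(4, 1)): [D, B, A, E, C, F, G]
After 8 (rotate_left(1, 6, k=1)): [D, A, E, C, F, G, B]
After 9 (rotate_left(1, 4, k=3)): [D, F, A, E, C, G, B]
After 10 (rotate_left(1, 6, k=3)): [D, C, G, B, F, A, E]
After 11 (swap(1, 5)): [D, A, G, B, F, C, E]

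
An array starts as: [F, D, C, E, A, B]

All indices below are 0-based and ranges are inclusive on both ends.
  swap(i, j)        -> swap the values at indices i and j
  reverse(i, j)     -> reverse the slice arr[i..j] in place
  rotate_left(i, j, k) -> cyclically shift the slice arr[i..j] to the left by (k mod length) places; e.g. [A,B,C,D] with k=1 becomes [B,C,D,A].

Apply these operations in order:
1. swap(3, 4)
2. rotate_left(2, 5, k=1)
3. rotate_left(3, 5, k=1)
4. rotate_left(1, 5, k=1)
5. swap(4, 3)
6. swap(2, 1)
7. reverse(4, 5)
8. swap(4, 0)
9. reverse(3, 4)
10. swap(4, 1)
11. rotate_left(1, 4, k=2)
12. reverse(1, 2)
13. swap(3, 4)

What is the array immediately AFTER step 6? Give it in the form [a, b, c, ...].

Answer: [F, B, A, E, C, D]

Derivation:
After 1 (swap(3, 4)): [F, D, C, A, E, B]
After 2 (rotate_left(2, 5, k=1)): [F, D, A, E, B, C]
After 3 (rotate_left(3, 5, k=1)): [F, D, A, B, C, E]
After 4 (rotate_left(1, 5, k=1)): [F, A, B, C, E, D]
After 5 (swap(4, 3)): [F, A, B, E, C, D]
After 6 (swap(2, 1)): [F, B, A, E, C, D]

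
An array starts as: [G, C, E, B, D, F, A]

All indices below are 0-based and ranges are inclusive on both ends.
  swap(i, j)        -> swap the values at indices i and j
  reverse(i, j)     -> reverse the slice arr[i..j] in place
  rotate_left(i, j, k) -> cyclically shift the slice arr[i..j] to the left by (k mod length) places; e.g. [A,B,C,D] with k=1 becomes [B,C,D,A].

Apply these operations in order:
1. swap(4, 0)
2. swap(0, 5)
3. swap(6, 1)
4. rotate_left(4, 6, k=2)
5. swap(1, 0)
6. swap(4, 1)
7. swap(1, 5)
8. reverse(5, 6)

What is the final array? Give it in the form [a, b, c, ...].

After 1 (swap(4, 0)): [D, C, E, B, G, F, A]
After 2 (swap(0, 5)): [F, C, E, B, G, D, A]
After 3 (swap(6, 1)): [F, A, E, B, G, D, C]
After 4 (rotate_left(4, 6, k=2)): [F, A, E, B, C, G, D]
After 5 (swap(1, 0)): [A, F, E, B, C, G, D]
After 6 (swap(4, 1)): [A, C, E, B, F, G, D]
After 7 (swap(1, 5)): [A, G, E, B, F, C, D]
After 8 (reverse(5, 6)): [A, G, E, B, F, D, C]

Answer: [A, G, E, B, F, D, C]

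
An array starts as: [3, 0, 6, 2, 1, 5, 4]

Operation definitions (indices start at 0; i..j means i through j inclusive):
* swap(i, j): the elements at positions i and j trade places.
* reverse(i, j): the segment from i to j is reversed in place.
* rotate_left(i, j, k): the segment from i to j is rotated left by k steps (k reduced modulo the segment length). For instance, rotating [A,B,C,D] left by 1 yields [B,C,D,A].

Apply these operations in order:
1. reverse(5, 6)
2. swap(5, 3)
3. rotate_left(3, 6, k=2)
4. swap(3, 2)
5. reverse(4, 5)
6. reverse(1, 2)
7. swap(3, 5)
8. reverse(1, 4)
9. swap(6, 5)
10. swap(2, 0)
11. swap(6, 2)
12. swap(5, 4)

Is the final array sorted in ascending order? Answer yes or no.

After 1 (reverse(5, 6)): [3, 0, 6, 2, 1, 4, 5]
After 2 (swap(5, 3)): [3, 0, 6, 4, 1, 2, 5]
After 3 (rotate_left(3, 6, k=2)): [3, 0, 6, 2, 5, 4, 1]
After 4 (swap(3, 2)): [3, 0, 2, 6, 5, 4, 1]
After 5 (reverse(4, 5)): [3, 0, 2, 6, 4, 5, 1]
After 6 (reverse(1, 2)): [3, 2, 0, 6, 4, 5, 1]
After 7 (swap(3, 5)): [3, 2, 0, 5, 4, 6, 1]
After 8 (reverse(1, 4)): [3, 4, 5, 0, 2, 6, 1]
After 9 (swap(6, 5)): [3, 4, 5, 0, 2, 1, 6]
After 10 (swap(2, 0)): [5, 4, 3, 0, 2, 1, 6]
After 11 (swap(6, 2)): [5, 4, 6, 0, 2, 1, 3]
After 12 (swap(5, 4)): [5, 4, 6, 0, 1, 2, 3]

Answer: no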